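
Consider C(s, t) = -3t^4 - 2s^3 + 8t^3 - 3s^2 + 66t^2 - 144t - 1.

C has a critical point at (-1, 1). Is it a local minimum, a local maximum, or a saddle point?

The mixed partial ∂²C/∂s∂t is 0, so the Hessian at any point is diag(C_ss, C_tt) = diag(-6(2s + 1), 12(-3t^2 + 4t + 11)).
At (-1, 1): H = diag(6, 144).
Both eigenvalues are positive, so H is positive definite: a local minimum.

local minimum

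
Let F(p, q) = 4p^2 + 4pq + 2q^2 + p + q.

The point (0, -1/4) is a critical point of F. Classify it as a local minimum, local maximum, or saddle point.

The Hessian of F is constant: H = [[8, 4], [4, 4]].
det(H) = 8·4 − 4² = 16.
det(H) > 0 and tr(H) = 12 > 0, so H is positive definite and the point is a local minimum.

local minimum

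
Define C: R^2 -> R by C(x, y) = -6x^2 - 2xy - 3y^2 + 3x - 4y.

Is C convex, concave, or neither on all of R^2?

C is quadratic, so its Hessian is the constant matrix H = [[-12, -2], [-2, -6]].
det(H) = 68, tr(H) = -18.
det(H) > 0 and tr(H) < 0, so H is negative definite everywhere: concave.

concave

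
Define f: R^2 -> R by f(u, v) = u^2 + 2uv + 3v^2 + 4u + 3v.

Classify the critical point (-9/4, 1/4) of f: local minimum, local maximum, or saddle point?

The Hessian of f is constant: H = [[2, 2], [2, 6]].
det(H) = 2·6 − 2² = 8.
det(H) > 0 and tr(H) = 8 > 0, so H is positive definite and the point is a local minimum.

local minimum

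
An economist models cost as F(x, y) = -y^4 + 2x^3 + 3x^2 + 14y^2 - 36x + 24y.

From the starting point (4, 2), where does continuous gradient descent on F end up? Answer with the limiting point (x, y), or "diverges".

(2, -1)

F is separable, so gradient descent decouples: x follows -∂F/∂x, y follows -∂F/∂y.
∂F/∂x = 6(x - 2)(x + 3); at x=4 this is 84, so x decreases.
∂F/∂y = -4(y - 3)(y + 1)(y + 2); at y=2 this is 48, so y decreases.
x converges to its nearest critical value 2 (a local min of the x-part); y converges to -1. The iterate converges to (2, -1).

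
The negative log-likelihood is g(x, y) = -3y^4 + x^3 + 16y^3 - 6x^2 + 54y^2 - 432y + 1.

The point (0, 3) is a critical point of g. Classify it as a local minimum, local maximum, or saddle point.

The mixed partial ∂²g/∂x∂y is 0, so the Hessian at any point is diag(g_xx, g_yy) = diag(6(x - 2), 12(-3y^2 + 8y + 9)).
At (0, 3): H = diag(-12, 72).
The eigenvalues have opposite signs, so H is indefinite: a saddle point.

saddle point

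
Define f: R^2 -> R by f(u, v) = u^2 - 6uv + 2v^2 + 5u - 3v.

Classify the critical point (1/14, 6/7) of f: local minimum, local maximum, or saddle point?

saddle point

The Hessian of f is constant: H = [[2, -6], [-6, 4]].
det(H) = 2·4 − (-6)² = -28.
Since det(H) < 0, H is indefinite and the critical point is a saddle point.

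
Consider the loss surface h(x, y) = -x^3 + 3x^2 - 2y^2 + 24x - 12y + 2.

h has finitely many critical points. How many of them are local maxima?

h separates as a function of x plus a function of y, so ∇h=0 decouples.
∂h/∂x = -3(x - 4)(x + 2) = 0 at x ∈ {-2, 4}; ∂h/∂y = -4(y + 3) = 0 at y ∈ {-3}.
The Hessian is diagonal: diag(h_xx, h_yy). Second derivatives: h_xx(-2)=18, h_xx(4)=-18; h_yy(-3)=-4.
Local maxima occur where both diagonal entries negative: (4, -3). Count: 1.

1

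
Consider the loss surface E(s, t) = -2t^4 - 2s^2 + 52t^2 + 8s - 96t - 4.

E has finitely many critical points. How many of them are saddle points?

E separates as a function of s plus a function of t, so ∇E=0 decouples.
∂E/∂s = -4(s - 2) = 0 at s ∈ {2}; ∂E/∂t = -8(t - 3)(t - 1)(t + 4) = 0 at t ∈ {-4, 1, 3}.
The Hessian is diagonal: diag(E_ss, E_tt). Second derivatives: E_ss(2)=-4; E_tt(-4)=-280, E_tt(1)=80, E_tt(3)=-112.
Saddle points occur where the two diagonal entries have opposite signs: (2, 1). Count: 1.

1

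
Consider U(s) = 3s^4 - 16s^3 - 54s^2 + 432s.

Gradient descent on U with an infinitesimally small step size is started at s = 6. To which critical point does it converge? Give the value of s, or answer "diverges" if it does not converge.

U'(s) = 12(s - 4)(s - 3)(s + 3), so U'(6) = 648.
Gradient descent moves in the -U' direction, i.e. s is decreasing.
The nearest critical point in that direction is s = 4, where U'' = 84 > 0 (a local minimum). The iterate converges there.

4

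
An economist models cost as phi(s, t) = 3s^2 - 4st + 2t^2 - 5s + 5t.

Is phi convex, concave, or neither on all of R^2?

phi is quadratic, so its Hessian is the constant matrix H = [[6, -4], [-4, 4]].
det(H) = 8, tr(H) = 10.
det(H) > 0 and tr(H) > 0, so H is positive definite everywhere: convex.

convex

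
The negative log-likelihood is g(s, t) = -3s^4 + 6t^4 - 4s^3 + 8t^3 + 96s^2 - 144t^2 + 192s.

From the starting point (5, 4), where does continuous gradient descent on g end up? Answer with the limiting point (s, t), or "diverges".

diverges

g is separable, so gradient descent decouples: s follows -∂g/∂s, t follows -∂g/∂t.
∂g/∂s = -12(s - 4)(s + 1)(s + 4); at s=5 this is -648, so s increases.
∂g/∂t = 24t(t - 3)(t + 4); at t=4 this is 768, so t decreases.
The s-coordinate has no critical point in that direction and runs off to infinity.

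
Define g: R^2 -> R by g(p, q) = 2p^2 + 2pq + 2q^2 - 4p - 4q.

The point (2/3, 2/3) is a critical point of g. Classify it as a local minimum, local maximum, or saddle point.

The Hessian of g is constant: H = [[4, 2], [2, 4]].
det(H) = 4·4 − 2² = 12.
det(H) > 0 and tr(H) = 8 > 0, so H is positive definite and the point is a local minimum.

local minimum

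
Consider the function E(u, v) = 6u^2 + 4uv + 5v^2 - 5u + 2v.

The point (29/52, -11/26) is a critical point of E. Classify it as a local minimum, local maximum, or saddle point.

local minimum

The Hessian of E is constant: H = [[12, 4], [4, 10]].
det(H) = 12·10 − 4² = 104.
det(H) > 0 and tr(H) = 22 > 0, so H is positive definite and the point is a local minimum.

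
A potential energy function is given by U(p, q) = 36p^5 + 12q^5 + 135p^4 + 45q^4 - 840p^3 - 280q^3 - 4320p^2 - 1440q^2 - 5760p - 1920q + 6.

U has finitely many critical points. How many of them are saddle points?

8

U separates as a function of p plus a function of q, so ∇U=0 decouples.
∂U/∂p = 180(p - 4)(p + 1)(p + 2)(p + 4) = 0 at p ∈ {-4, -2, -1, 4}; ∂U/∂q = 60(q - 4)(q + 1)(q + 2)(q + 4) = 0 at q ∈ {-4, -2, -1, 4}.
The Hessian is diagonal: diag(U_pp, U_qq). Second derivatives: U_pp(-4)=-8640, U_pp(-2)=2160, U_pp(-1)=-2700, U_pp(4)=43200; U_qq(-4)=-2880, U_qq(-2)=720, U_qq(-1)=-900, U_qq(4)=14400.
Saddle points occur where the two diagonal entries have opposite signs: (-4, -2), (-4, 4), (-2, -4), (-2, -1), (-1, -2), (-1, 4), (4, -4), (4, -1). Count: 8.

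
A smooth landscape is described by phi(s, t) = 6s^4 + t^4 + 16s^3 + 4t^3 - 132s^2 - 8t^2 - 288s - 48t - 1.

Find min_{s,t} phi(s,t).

phi(s,t) separates as P(s) + Q(t) − 1, so its minimum is min P + min Q − 1.
P'(s) = 24(s - 3)(s + 1)(s + 4) vanishes at s ∈ {-4, -1, 3}; Q'(t) = 4(t - 2)(t + 2)(t + 3) vanishes at t ∈ {-3, -2, 2}.
Local minima of P (where P''>0): P(-4)=-448, P(3)=-1134. Local minima of Q: Q(-3)=45, Q(2)=-80.
So the global minimum of phi is P(3) + Q(2) − 1 = -1134 − 80 − 1 = -1215, attained at (3, 2).

-1215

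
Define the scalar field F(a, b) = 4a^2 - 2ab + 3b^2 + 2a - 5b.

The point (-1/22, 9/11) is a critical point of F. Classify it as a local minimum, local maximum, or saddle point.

The Hessian of F is constant: H = [[8, -2], [-2, 6]].
det(H) = 8·6 − (-2)² = 44.
det(H) > 0 and tr(H) = 14 > 0, so H is positive definite and the point is a local minimum.

local minimum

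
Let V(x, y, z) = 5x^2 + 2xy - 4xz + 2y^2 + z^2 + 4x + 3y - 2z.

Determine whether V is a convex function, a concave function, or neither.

V is quadratic, so its Hessian is the constant matrix H = [[10, 2, -4], [2, 4, 0], [-4, 0, 2]].
Leading principal minors: 10, 36, 8.
All positive ⇒ H ≻ 0 ⇒ convex.

convex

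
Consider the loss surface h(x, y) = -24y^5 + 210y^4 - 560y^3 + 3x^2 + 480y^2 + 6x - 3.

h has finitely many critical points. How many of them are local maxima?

h separates as a function of x plus a function of y, so ∇h=0 decouples.
∂h/∂x = 6(x + 1) = 0 at x ∈ {-1}; ∂h/∂y = -120y(y - 4)(y - 2)(y - 1) = 0 at y ∈ {0, 1, 2, 4}.
The Hessian is diagonal: diag(h_xx, h_yy). Second derivatives: h_xx(-1)=6; h_yy(0)=960, h_yy(1)=-360, h_yy(2)=480, h_yy(4)=-2880.
Local maxima occur where both diagonal entries negative: none. Count: 0.

0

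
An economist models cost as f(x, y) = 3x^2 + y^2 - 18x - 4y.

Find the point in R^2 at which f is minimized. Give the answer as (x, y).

f(x,y) separates as P(x) + Q(y), so its minimum is min P + min Q.
P'(x) = 6x - 18 vanishes at x ∈ {3}; Q'(y) = 2y - 4 vanishes at y ∈ {2}.
Local minima of P (where P''>0): P(3)=-27. Local minima of Q: Q(2)=-4.
So the global minimum of f is P(3) + Q(2) = -27 − 4 = -31, attained at (3, 2).

(3, 2)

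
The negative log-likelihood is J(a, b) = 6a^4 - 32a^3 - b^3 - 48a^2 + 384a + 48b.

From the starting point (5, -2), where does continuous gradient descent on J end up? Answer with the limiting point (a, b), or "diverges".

(4, -4)

J is separable, so gradient descent decouples: a follows -∂J/∂a, b follows -∂J/∂b.
∂J/∂a = 24(a - 4)(a - 2)(a + 2); at a=5 this is 504, so a decreases.
∂J/∂b = -3(b - 4)(b + 4); at b=-2 this is 36, so b decreases.
a converges to its nearest critical value 4 (a local min of the a-part); b converges to -4. The iterate converges to (4, -4).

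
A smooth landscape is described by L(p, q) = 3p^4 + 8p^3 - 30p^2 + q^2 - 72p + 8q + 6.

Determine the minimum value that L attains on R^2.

-162

L(p,q) separates as A(p) + B(q) + 6, so its minimum is min A + min B + 6.
A'(p) = 12(p - 2)(p + 1)(p + 3) vanishes at p ∈ {-3, -1, 2}; B'(q) = 2q + 8 vanishes at q ∈ {-4}.
Local minima of A (where A''>0): A(-3)=-27, A(2)=-152. Local minima of B: B(-4)=-16.
So the global minimum of L is A(2) + B(-4) + 6 = -152 − 16 + 6 = -162, attained at (2, -4).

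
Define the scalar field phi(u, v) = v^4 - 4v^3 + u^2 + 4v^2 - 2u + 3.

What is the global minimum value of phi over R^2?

2

phi(u,v) separates as P(u) + Q(v) + 3, so its minimum is min P + min Q + 3.
P'(u) = 2u - 2 vanishes at u ∈ {1}; Q'(v) = 4v(v - 2)(v - 1) vanishes at v ∈ {0, 1, 2}.
Local minima of P (where P''>0): P(1)=-1. Local minima of Q: Q(0)=0, Q(2)=0.
So the global minimum of phi is P(1) + Q(0) + 3 = -1 + 0 + 3 = 2, attained at (1, 0).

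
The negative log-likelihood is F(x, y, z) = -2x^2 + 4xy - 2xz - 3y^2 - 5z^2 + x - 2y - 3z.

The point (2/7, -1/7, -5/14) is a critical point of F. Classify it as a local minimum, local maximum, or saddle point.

The Hessian is constant: H = [[-4, 4, -2], [4, -6, 0], [-2, 0, -10]].
Leading principal minors: Δ₁ = -4, Δ₂ = 8, Δ₃ = -56.
The minors alternate sign starting negative (−, +, −), so H is negative definite: a local maximum.

local maximum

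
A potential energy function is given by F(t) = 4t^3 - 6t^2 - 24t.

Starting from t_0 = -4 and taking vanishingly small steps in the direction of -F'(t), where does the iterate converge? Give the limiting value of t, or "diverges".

diverges

F'(t) = 12(t - 2)(t + 1), so F'(-4) = 216.
Gradient descent moves in the -F' direction, i.e. t is decreasing.
There is no critical point below t=-4, and F' keeps the same sign, so the iterate runs off to −∞.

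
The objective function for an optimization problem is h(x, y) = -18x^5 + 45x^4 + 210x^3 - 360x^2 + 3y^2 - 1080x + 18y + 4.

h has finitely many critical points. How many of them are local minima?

2

h separates as a function of x plus a function of y, so ∇h=0 decouples.
∂h/∂x = -90(x - 3)(x - 2)(x + 1)(x + 2) = 0 at x ∈ {-2, -1, 2, 3}; ∂h/∂y = 6(y + 3) = 0 at y ∈ {-3}.
The Hessian is diagonal: diag(h_xx, h_yy). Second derivatives: h_xx(-2)=1800, h_xx(-1)=-1080, h_xx(2)=1080, h_xx(3)=-1800; h_yy(-3)=6.
Local minima occur where both diagonal entries positive: (-2, -3), (2, -3). Count: 2.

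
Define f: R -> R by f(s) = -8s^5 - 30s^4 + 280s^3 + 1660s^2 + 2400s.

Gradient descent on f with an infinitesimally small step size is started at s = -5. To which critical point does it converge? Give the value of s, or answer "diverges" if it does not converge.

f'(s) = -40(s - 5)(s + 1)(s + 3)(s + 4), so f'(-5) = -3200.
Gradient descent moves in the -f' direction, i.e. s is increasing.
The nearest critical point in that direction is s = -4, where f'' = 1080 > 0 (a local minimum). The iterate converges there.

-4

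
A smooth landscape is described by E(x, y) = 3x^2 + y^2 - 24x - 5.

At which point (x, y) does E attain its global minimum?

(4, 0)

E(x,y) separates as P(x) + Q(y) − 5, so its minimum is min P + min Q − 5.
P'(x) = 6x - 24 vanishes at x ∈ {4}; Q'(y) = 2y vanishes at y ∈ {0}.
Local minima of P (where P''>0): P(4)=-48. Local minima of Q: Q(0)=0.
So the global minimum of E is P(4) + Q(0) − 5 = -48 + 0 − 5 = -53, attained at (4, 0).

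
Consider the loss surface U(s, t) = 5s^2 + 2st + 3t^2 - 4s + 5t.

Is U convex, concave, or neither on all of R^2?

convex

U is quadratic, so its Hessian is the constant matrix H = [[10, 2], [2, 6]].
det(H) = 56, tr(H) = 16.
det(H) > 0 and tr(H) > 0, so H is positive definite everywhere: convex.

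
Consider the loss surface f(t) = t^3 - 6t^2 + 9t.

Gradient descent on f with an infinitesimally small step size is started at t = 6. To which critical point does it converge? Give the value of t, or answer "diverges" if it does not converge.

f'(t) = 3(t - 3)(t - 1), so f'(6) = 45.
Gradient descent moves in the -f' direction, i.e. t is decreasing.
The nearest critical point in that direction is t = 3, where f'' = 6 > 0 (a local minimum). The iterate converges there.

3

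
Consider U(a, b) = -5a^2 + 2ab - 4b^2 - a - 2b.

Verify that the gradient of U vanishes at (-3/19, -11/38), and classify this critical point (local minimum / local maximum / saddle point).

local maximum

∇U = (-10a + 2b - 1, 2a - 8b - 2); substituting (-3/19, -11/38) gives ∇U = (0, 0), so (-3/19, -11/38) is indeed a critical point.
The Hessian of U is constant: H = [[-10, 2], [2, -8]].
det(H) = (-10)·(-8) − 2² = 76.
det(H) > 0 and tr(H) = -18 < 0, so H is negative definite and the point is a local maximum.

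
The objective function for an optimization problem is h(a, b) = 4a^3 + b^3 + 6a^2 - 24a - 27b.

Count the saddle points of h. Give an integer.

2

h separates as a function of a plus a function of b, so ∇h=0 decouples.
∂h/∂a = 12(a - 1)(a + 2) = 0 at a ∈ {-2, 1}; ∂h/∂b = 3(b - 3)(b + 3) = 0 at b ∈ {-3, 3}.
The Hessian is diagonal: diag(h_aa, h_bb). Second derivatives: h_aa(-2)=-36, h_aa(1)=36; h_bb(-3)=-18, h_bb(3)=18.
Saddle points occur where the two diagonal entries have opposite signs: (-2, 3), (1, -3). Count: 2.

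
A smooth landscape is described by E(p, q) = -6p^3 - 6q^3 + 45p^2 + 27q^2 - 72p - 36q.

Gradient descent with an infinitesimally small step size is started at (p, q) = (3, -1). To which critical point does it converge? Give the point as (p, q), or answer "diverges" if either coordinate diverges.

(1, 1)

E is separable, so gradient descent decouples: p follows -∂E/∂p, q follows -∂E/∂q.
∂E/∂p = -18(p - 4)(p - 1); at p=3 this is 36, so p decreases.
∂E/∂q = -18(q - 2)(q - 1); at q=-1 this is -108, so q increases.
p converges to its nearest critical value 1 (a local min of the p-part); q converges to 1. The iterate converges to (1, 1).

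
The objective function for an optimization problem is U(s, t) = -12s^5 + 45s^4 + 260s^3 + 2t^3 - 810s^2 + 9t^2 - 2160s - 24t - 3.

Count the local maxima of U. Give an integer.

U separates as a function of s plus a function of t, so ∇U=0 decouples.
∂U/∂s = -60(s - 4)(s - 3)(s + 1)(s + 3) = 0 at s ∈ {-3, -1, 3, 4}; ∂U/∂t = 6(t - 1)(t + 4) = 0 at t ∈ {-4, 1}.
The Hessian is diagonal: diag(U_ss, U_tt). Second derivatives: U_ss(-3)=5040, U_ss(-1)=-2400, U_ss(3)=1440, U_ss(4)=-2100; U_tt(-4)=-30, U_tt(1)=30.
Local maxima occur where both diagonal entries negative: (-1, -4), (4, -4). Count: 2.

2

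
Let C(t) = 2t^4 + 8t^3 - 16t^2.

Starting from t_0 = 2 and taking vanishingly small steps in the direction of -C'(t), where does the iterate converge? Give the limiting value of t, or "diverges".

C'(t) = 8t(t - 1)(t + 4), so C'(2) = 96.
Gradient descent moves in the -C' direction, i.e. t is decreasing.
The nearest critical point in that direction is t = 1, where C'' = 40 > 0 (a local minimum). The iterate converges there.

1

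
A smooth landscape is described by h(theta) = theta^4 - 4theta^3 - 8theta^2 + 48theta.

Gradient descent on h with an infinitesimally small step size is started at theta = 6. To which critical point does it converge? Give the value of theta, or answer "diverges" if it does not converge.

3

h'(theta) = 4(theta - 3)(theta - 2)(theta + 2), so h'(6) = 384.
Gradient descent moves in the -h' direction, i.e. theta is decreasing.
The nearest critical point in that direction is theta = 3, where h'' = 20 > 0 (a local minimum). The iterate converges there.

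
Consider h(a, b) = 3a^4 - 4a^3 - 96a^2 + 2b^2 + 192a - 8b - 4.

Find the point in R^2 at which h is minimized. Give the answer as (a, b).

h(a,b) separates as P(a) + Q(b) − 4, so its minimum is min P + min Q − 4.
P'(a) = 12(a - 4)(a - 1)(a + 4) vanishes at a ∈ {-4, 1, 4}; Q'(b) = 4b - 8 vanishes at b ∈ {2}.
Local minima of P (where P''>0): P(-4)=-1280, P(4)=-256. Local minima of Q: Q(2)=-8.
So the global minimum of h is P(-4) + Q(2) − 4 = -1280 − 8 − 4 = -1292, attained at (-4, 2).

(-4, 2)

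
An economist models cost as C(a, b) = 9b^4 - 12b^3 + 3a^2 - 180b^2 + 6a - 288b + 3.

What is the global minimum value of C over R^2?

-2496

C(a,b) separates as P(a) + Q(b) + 3, so its minimum is min P + min Q + 3.
P'(a) = 6a + 6 vanishes at a ∈ {-1}; Q'(b) = 36(b - 4)(b + 1)(b + 2) vanishes at b ∈ {-2, -1, 4}.
Local minima of P (where P''>0): P(-1)=-3. Local minima of Q: Q(-2)=96, Q(4)=-2496.
So the global minimum of C is P(-1) + Q(4) + 3 = -3 − 2496 + 3 = -2496, attained at (-1, 4).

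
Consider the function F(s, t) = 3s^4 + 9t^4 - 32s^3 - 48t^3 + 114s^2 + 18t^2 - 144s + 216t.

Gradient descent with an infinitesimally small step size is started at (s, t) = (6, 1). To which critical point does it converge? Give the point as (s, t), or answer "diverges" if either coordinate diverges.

F is separable, so gradient descent decouples: s follows -∂F/∂s, t follows -∂F/∂t.
∂F/∂s = 12(s - 4)(s - 3)(s - 1); at s=6 this is 360, so s decreases.
∂F/∂t = 36(t - 3)(t - 2)(t + 1); at t=1 this is 144, so t decreases.
s converges to its nearest critical value 4 (a local min of the s-part); t converges to -1. The iterate converges to (4, -1).

(4, -1)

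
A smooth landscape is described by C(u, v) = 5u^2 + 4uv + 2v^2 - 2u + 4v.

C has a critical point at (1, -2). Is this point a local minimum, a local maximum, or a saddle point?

The Hessian of C is constant: H = [[10, 4], [4, 4]].
det(H) = 10·4 − 4² = 24.
det(H) > 0 and tr(H) = 14 > 0, so H is positive definite and the point is a local minimum.

local minimum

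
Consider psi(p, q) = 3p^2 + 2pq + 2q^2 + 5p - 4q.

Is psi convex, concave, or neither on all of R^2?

convex

psi is quadratic, so its Hessian is the constant matrix H = [[6, 2], [2, 4]].
det(H) = 20, tr(H) = 10.
det(H) > 0 and tr(H) > 0, so H is positive definite everywhere: convex.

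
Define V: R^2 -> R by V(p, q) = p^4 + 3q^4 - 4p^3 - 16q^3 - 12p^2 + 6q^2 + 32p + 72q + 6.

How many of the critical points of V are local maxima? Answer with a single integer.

V separates as a function of p plus a function of q, so ∇V=0 decouples.
∂V/∂p = 4(p - 4)(p - 1)(p + 2) = 0 at p ∈ {-2, 1, 4}; ∂V/∂q = 12(q - 3)(q - 2)(q + 1) = 0 at q ∈ {-1, 2, 3}.
The Hessian is diagonal: diag(V_pp, V_qq). Second derivatives: V_pp(-2)=72, V_pp(1)=-36, V_pp(4)=72; V_qq(-1)=144, V_qq(2)=-36, V_qq(3)=48.
Local maxima occur where both diagonal entries negative: (1, 2). Count: 1.

1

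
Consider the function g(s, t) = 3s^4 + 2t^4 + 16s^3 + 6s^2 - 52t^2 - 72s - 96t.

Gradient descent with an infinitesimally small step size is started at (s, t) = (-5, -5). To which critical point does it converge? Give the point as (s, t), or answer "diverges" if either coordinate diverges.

(-3, -3)

g is separable, so gradient descent decouples: s follows -∂g/∂s, t follows -∂g/∂t.
∂g/∂s = 12(s - 1)(s + 2)(s + 3); at s=-5 this is -432, so s increases.
∂g/∂t = 8(t - 4)(t + 1)(t + 3); at t=-5 this is -576, so t increases.
s converges to its nearest critical value -3 (a local min of the s-part); t converges to -3. The iterate converges to (-3, -3).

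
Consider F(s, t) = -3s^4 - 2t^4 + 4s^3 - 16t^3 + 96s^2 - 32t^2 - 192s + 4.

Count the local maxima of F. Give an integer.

4

F separates as a function of s plus a function of t, so ∇F=0 decouples.
∂F/∂s = -12(s - 4)(s - 1)(s + 4) = 0 at s ∈ {-4, 1, 4}; ∂F/∂t = -8t(t + 2)(t + 4) = 0 at t ∈ {-4, -2, 0}.
The Hessian is diagonal: diag(F_ss, F_tt). Second derivatives: F_ss(-4)=-480, F_ss(1)=180, F_ss(4)=-288; F_tt(-4)=-64, F_tt(-2)=32, F_tt(0)=-64.
Local maxima occur where both diagonal entries negative: (-4, -4), (-4, 0), (4, -4), (4, 0). Count: 4.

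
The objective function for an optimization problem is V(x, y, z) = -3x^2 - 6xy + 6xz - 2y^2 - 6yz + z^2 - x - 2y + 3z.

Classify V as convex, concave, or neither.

V is quadratic, so its Hessian is the constant matrix H = [[-6, -6, 6], [-6, -4, -6], [6, -6, 2]].
Leading principal minors: -6, -12, 768.
Neither pattern holds ⇒ H is indefinite ⇒ neither convex nor concave.

neither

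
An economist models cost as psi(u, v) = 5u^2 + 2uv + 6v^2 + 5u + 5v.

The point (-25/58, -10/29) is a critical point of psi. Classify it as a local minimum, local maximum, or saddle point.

The Hessian of psi is constant: H = [[10, 2], [2, 12]].
det(H) = 10·12 − 2² = 116.
det(H) > 0 and tr(H) = 22 > 0, so H is positive definite and the point is a local minimum.

local minimum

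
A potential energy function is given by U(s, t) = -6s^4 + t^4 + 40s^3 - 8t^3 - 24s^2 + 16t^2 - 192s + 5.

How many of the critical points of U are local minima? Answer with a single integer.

2

U separates as a function of s plus a function of t, so ∇U=0 decouples.
∂U/∂s = -24(s - 4)(s - 2)(s + 1) = 0 at s ∈ {-1, 2, 4}; ∂U/∂t = 4t(t - 4)(t - 2) = 0 at t ∈ {0, 2, 4}.
The Hessian is diagonal: diag(U_ss, U_tt). Second derivatives: U_ss(-1)=-360, U_ss(2)=144, U_ss(4)=-240; U_tt(0)=32, U_tt(2)=-16, U_tt(4)=32.
Local minima occur where both diagonal entries positive: (2, 0), (2, 4). Count: 2.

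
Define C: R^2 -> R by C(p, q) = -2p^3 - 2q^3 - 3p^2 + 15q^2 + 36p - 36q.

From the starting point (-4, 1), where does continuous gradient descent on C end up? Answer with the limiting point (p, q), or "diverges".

C is separable, so gradient descent decouples: p follows -∂C/∂p, q follows -∂C/∂q.
∂C/∂p = -6(p - 2)(p + 3); at p=-4 this is -36, so p increases.
∂C/∂q = -6(q - 3)(q - 2); at q=1 this is -12, so q increases.
p converges to its nearest critical value -3 (a local min of the p-part); q converges to 2. The iterate converges to (-3, 2).

(-3, 2)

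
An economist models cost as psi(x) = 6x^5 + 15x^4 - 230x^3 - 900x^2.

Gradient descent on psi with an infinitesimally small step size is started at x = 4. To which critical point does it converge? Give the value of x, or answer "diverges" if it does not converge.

psi'(x) = 30x(x - 5)(x + 3)(x + 4), so psi'(4) = -6720.
Gradient descent moves in the -psi' direction, i.e. x is increasing.
The nearest critical point in that direction is x = 5, where psi'' = 10800 > 0 (a local minimum). The iterate converges there.

5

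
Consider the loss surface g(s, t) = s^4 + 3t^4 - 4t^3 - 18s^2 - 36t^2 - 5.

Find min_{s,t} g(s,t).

g(s,t) separates as P(s) + Q(t) − 5, so its minimum is min P + min Q − 5.
P'(s) = 4s(s - 3)(s + 3) vanishes at s ∈ {-3, 0, 3}; Q'(t) = 12t(t - 3)(t + 2) vanishes at t ∈ {-2, 0, 3}.
Local minima of P (where P''>0): P(-3)=-81, P(3)=-81. Local minima of Q: Q(-2)=-64, Q(3)=-189.
So the global minimum of g is P(-3) + Q(3) − 5 = -81 − 189 − 5 = -275, attained at (-3, 3).

-275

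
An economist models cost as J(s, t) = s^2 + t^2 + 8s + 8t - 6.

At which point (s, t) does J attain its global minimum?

(-4, -4)

J(s,t) separates as P(s) + Q(t) − 6, so its minimum is min P + min Q − 6.
P'(s) = 2s + 8 vanishes at s ∈ {-4}; Q'(t) = 2(t + 4) vanishes at t ∈ {-4}.
Local minima of P (where P''>0): P(-4)=-16. Local minima of Q: Q(-4)=-16.
So the global minimum of J is P(-4) + Q(-4) − 6 = -16 − 16 − 6 = -38, attained at (-4, -4).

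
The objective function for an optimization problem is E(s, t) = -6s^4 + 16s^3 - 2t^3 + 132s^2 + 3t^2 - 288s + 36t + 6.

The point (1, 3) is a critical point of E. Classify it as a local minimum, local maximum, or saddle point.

saddle point

The mixed partial ∂²E/∂s∂t is 0, so the Hessian at any point is diag(E_ss, E_tt) = diag(24(-3s^2 + 4s + 11), 6(-2t + 1)).
At (1, 3): H = diag(288, -30).
The eigenvalues have opposite signs, so H is indefinite: a saddle point.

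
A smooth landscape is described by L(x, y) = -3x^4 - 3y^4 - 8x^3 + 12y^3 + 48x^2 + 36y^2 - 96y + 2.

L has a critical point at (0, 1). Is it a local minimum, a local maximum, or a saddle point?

local minimum

The mixed partial ∂²L/∂x∂y is 0, so the Hessian at any point is diag(L_xx, L_yy) = diag(12(-3x^2 - 4x + 8), 36(-y^2 + 2y + 2)).
At (0, 1): H = diag(96, 108).
Both eigenvalues are positive, so H is positive definite: a local minimum.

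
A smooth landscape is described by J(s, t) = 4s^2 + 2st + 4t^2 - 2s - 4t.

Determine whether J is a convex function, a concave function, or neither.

J is quadratic, so its Hessian is the constant matrix H = [[8, 2], [2, 8]].
det(H) = 60, tr(H) = 16.
det(H) > 0 and tr(H) > 0, so H is positive definite everywhere: convex.

convex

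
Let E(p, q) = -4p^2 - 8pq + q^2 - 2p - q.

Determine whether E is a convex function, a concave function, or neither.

E is quadratic, so its Hessian is the constant matrix H = [[-8, -8], [-8, 2]].
det(H) = -80, tr(H) = -6.
det(H) < 0, so H is indefinite: neither convex nor concave.

neither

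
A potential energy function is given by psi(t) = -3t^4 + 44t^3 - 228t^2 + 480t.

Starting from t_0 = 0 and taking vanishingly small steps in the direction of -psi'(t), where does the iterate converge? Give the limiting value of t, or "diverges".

psi'(t) = -12(t - 5)(t - 4)(t - 2), so psi'(0) = 480.
Gradient descent moves in the -psi' direction, i.e. t is decreasing.
There is no critical point below t=0, and psi' keeps the same sign, so the iterate runs off to −∞.

diverges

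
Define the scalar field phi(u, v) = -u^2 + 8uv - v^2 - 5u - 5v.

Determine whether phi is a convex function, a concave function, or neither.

phi is quadratic, so its Hessian is the constant matrix H = [[-2, 8], [8, -2]].
det(H) = -60, tr(H) = -4.
det(H) < 0, so H is indefinite: neither convex nor concave.

neither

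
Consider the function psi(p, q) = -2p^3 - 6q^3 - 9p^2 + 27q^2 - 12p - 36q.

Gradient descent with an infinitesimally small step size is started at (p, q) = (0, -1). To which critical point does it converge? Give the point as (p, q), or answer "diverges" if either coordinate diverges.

psi is separable, so gradient descent decouples: p follows -∂psi/∂p, q follows -∂psi/∂q.
∂psi/∂p = -6(p + 1)(p + 2); at p=0 this is -12, so p increases.
∂psi/∂q = -18(q - 2)(q - 1); at q=-1 this is -108, so q increases.
The p-coordinate has no critical point in that direction and runs off to infinity.

diverges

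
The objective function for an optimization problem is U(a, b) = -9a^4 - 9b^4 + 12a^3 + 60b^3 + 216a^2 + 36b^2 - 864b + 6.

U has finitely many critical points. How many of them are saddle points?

4

U separates as a function of a plus a function of b, so ∇U=0 decouples.
∂U/∂a = -36a(a - 4)(a + 3) = 0 at a ∈ {-3, 0, 4}; ∂U/∂b = -36(b - 4)(b - 3)(b + 2) = 0 at b ∈ {-2, 3, 4}.
The Hessian is diagonal: diag(U_aa, U_bb). Second derivatives: U_aa(-3)=-756, U_aa(0)=432, U_aa(4)=-1008; U_bb(-2)=-1080, U_bb(3)=180, U_bb(4)=-216.
Saddle points occur where the two diagonal entries have opposite signs: (-3, 3), (0, -2), (0, 4), (4, 3). Count: 4.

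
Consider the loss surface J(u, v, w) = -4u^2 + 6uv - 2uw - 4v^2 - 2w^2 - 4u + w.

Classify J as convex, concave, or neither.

concave

J is quadratic, so its Hessian is the constant matrix H = [[-8, 6, -2], [6, -8, 0], [-2, 0, -4]].
Leading principal minors: -8, 28, -80.
Signs alternate −, +, − ⇒ H ≺ 0 ⇒ concave.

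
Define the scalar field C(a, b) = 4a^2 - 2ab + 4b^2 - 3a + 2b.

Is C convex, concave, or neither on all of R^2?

C is quadratic, so its Hessian is the constant matrix H = [[8, -2], [-2, 8]].
det(H) = 60, tr(H) = 16.
det(H) > 0 and tr(H) > 0, so H is positive definite everywhere: convex.

convex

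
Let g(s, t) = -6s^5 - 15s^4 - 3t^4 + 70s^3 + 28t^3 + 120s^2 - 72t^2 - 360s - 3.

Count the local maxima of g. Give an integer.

4

g separates as a function of s plus a function of t, so ∇g=0 decouples.
∂g/∂s = -30(s - 2)(s - 1)(s + 2)(s + 3) = 0 at s ∈ {-3, -2, 1, 2}; ∂g/∂t = -12t(t - 4)(t - 3) = 0 at t ∈ {0, 3, 4}.
The Hessian is diagonal: diag(g_ss, g_tt). Second derivatives: g_ss(-3)=600, g_ss(-2)=-360, g_ss(1)=360, g_ss(2)=-600; g_tt(0)=-144, g_tt(3)=36, g_tt(4)=-48.
Local maxima occur where both diagonal entries negative: (-2, 0), (-2, 4), (2, 0), (2, 4). Count: 4.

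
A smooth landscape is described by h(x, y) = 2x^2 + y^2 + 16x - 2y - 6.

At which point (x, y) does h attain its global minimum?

h(x,y) separates as P(x) + Q(y) − 6, so its minimum is min P + min Q − 6.
P'(x) = 4x + 16 vanishes at x ∈ {-4}; Q'(y) = 2y - 2 vanishes at y ∈ {1}.
Local minima of P (where P''>0): P(-4)=-32. Local minima of Q: Q(1)=-1.
So the global minimum of h is P(-4) + Q(1) − 6 = -32 − 1 − 6 = -39, attained at (-4, 1).

(-4, 1)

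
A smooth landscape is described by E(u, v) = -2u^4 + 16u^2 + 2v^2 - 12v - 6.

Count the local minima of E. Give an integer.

E separates as a function of u plus a function of v, so ∇E=0 decouples.
∂E/∂u = -8u(u - 2)(u + 2) = 0 at u ∈ {-2, 0, 2}; ∂E/∂v = 4(v - 3) = 0 at v ∈ {3}.
The Hessian is diagonal: diag(E_uu, E_vv). Second derivatives: E_uu(-2)=-64, E_uu(0)=32, E_uu(2)=-64; E_vv(3)=4.
Local minima occur where both diagonal entries positive: (0, 3). Count: 1.

1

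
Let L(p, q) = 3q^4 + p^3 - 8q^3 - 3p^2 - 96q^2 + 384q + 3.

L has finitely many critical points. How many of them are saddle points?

3

L separates as a function of p plus a function of q, so ∇L=0 decouples.
∂L/∂p = 3p(p - 2) = 0 at p ∈ {0, 2}; ∂L/∂q = 12(q - 4)(q - 2)(q + 4) = 0 at q ∈ {-4, 2, 4}.
The Hessian is diagonal: diag(L_pp, L_qq). Second derivatives: L_pp(0)=-6, L_pp(2)=6; L_qq(-4)=576, L_qq(2)=-144, L_qq(4)=192.
Saddle points occur where the two diagonal entries have opposite signs: (0, -4), (0, 4), (2, 2). Count: 3.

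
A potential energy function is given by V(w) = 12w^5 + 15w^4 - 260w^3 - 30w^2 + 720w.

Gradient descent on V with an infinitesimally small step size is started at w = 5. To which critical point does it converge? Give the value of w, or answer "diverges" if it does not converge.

3

V'(w) = 60(w - 3)(w - 1)(w + 1)(w + 4), so V'(5) = 25920.
Gradient descent moves in the -V' direction, i.e. w is decreasing.
The nearest critical point in that direction is w = 3, where V'' = 3360 > 0 (a local minimum). The iterate converges there.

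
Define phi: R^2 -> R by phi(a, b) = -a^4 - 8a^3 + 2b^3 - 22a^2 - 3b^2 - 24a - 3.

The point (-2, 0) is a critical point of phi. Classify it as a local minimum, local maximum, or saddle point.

saddle point

The mixed partial ∂²phi/∂a∂b is 0, so the Hessian at any point is diag(phi_aa, phi_bb) = diag(-4(3a^2 + 12a + 11), 6(2b - 1)).
At (-2, 0): H = diag(4, -6).
The eigenvalues have opposite signs, so H is indefinite: a saddle point.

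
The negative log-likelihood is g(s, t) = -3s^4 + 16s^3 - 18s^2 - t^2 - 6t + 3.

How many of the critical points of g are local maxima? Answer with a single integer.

g separates as a function of s plus a function of t, so ∇g=0 decouples.
∂g/∂s = -12s(s - 3)(s - 1) = 0 at s ∈ {0, 1, 3}; ∂g/∂t = -2(t + 3) = 0 at t ∈ {-3}.
The Hessian is diagonal: diag(g_ss, g_tt). Second derivatives: g_ss(0)=-36, g_ss(1)=24, g_ss(3)=-72; g_tt(-3)=-2.
Local maxima occur where both diagonal entries negative: (0, -3), (3, -3). Count: 2.

2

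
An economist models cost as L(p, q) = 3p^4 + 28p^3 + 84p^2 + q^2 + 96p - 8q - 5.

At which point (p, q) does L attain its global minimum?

(-4, 4)

L(p,q) separates as A(p) + B(q) − 5, so its minimum is min A + min B − 5.
A'(p) = 12(p + 1)(p + 2)(p + 4) vanishes at p ∈ {-4, -2, -1}; B'(q) = 2q - 8 vanishes at q ∈ {4}.
Local minima of A (where A''>0): A(-4)=-64, A(-1)=-37. Local minima of B: B(4)=-16.
So the global minimum of L is A(-4) + B(4) − 5 = -64 − 16 − 5 = -85, attained at (-4, 4).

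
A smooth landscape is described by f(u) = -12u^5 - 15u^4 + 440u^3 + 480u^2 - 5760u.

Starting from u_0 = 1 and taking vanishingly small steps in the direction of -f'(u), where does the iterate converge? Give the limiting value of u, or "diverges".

2

f'(u) = -60(u - 4)(u - 2)(u + 3)(u + 4), so f'(1) = -3600.
Gradient descent moves in the -f' direction, i.e. u is increasing.
The nearest critical point in that direction is u = 2, where f'' = 3600 > 0 (a local minimum). The iterate converges there.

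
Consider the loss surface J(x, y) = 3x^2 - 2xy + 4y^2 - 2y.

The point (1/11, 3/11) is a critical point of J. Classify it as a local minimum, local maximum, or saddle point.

The Hessian of J is constant: H = [[6, -2], [-2, 8]].
det(H) = 6·8 − (-2)² = 44.
det(H) > 0 and tr(H) = 14 > 0, so H is positive definite and the point is a local minimum.

local minimum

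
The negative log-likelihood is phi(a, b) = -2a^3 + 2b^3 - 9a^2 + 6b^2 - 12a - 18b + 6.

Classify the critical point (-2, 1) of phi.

local minimum

The mixed partial ∂²phi/∂a∂b is 0, so the Hessian at any point is diag(phi_aa, phi_bb) = diag(-6(2a + 3), 12(b + 1)).
At (-2, 1): H = diag(6, 24).
Both eigenvalues are positive, so H is positive definite: a local minimum.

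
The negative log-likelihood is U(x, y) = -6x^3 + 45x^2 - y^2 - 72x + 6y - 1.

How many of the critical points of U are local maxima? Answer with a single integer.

U separates as a function of x plus a function of y, so ∇U=0 decouples.
∂U/∂x = -18(x - 4)(x - 1) = 0 at x ∈ {1, 4}; ∂U/∂y = -2(y - 3) = 0 at y ∈ {3}.
The Hessian is diagonal: diag(U_xx, U_yy). Second derivatives: U_xx(1)=54, U_xx(4)=-54; U_yy(3)=-2.
Local maxima occur where both diagonal entries negative: (4, 3). Count: 1.

1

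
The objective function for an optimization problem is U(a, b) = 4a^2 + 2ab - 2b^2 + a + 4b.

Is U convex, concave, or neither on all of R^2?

neither

U is quadratic, so its Hessian is the constant matrix H = [[8, 2], [2, -4]].
det(H) = -36, tr(H) = 4.
det(H) < 0, so H is indefinite: neither convex nor concave.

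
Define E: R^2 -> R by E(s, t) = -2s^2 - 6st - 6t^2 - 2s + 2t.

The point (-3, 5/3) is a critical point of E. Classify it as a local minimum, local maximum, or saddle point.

local maximum

The Hessian of E is constant: H = [[-4, -6], [-6, -12]].
det(H) = (-4)·(-12) − (-6)² = 12.
det(H) > 0 and tr(H) = -16 < 0, so H is negative definite and the point is a local maximum.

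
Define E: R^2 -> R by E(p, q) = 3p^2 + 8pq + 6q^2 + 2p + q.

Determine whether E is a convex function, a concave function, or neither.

E is quadratic, so its Hessian is the constant matrix H = [[6, 8], [8, 12]].
det(H) = 8, tr(H) = 18.
det(H) > 0 and tr(H) > 0, so H is positive definite everywhere: convex.

convex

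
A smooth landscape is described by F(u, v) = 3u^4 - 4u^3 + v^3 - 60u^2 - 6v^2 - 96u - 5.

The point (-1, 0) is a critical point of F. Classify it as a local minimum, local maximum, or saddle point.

The mixed partial ∂²F/∂u∂v is 0, so the Hessian at any point is diag(F_uu, F_vv) = diag(12(3u^2 - 2u - 10), 6(v - 2)).
At (-1, 0): H = diag(-60, -12).
Both eigenvalues are negative, so H is negative definite: a local maximum.

local maximum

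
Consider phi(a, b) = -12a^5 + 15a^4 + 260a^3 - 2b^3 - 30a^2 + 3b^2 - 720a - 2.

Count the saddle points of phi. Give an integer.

phi separates as a function of a plus a function of b, so ∇phi=0 decouples.
∂phi/∂a = -60(a - 4)(a - 1)(a + 1)(a + 3) = 0 at a ∈ {-3, -1, 1, 4}; ∂phi/∂b = -6b(b - 1) = 0 at b ∈ {0, 1}.
The Hessian is diagonal: diag(phi_aa, phi_bb). Second derivatives: phi_aa(-3)=3360, phi_aa(-1)=-1200, phi_aa(1)=1440, phi_aa(4)=-6300; phi_bb(0)=6, phi_bb(1)=-6.
Saddle points occur where the two diagonal entries have opposite signs: (-3, 1), (-1, 0), (1, 1), (4, 0). Count: 4.

4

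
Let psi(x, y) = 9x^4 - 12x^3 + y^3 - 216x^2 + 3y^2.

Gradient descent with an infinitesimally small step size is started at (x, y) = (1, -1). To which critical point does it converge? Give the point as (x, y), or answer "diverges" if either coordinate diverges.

psi is separable, so gradient descent decouples: x follows -∂psi/∂x, y follows -∂psi/∂y.
∂psi/∂x = 36x(x - 4)(x + 3); at x=1 this is -432, so x increases.
∂psi/∂y = 3y(y + 2); at y=-1 this is -3, so y increases.
x converges to its nearest critical value 4 (a local min of the x-part); y converges to 0. The iterate converges to (4, 0).

(4, 0)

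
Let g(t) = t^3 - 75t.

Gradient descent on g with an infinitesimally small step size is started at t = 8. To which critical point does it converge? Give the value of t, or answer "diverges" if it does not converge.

g'(t) = 3(t - 5)(t + 5), so g'(8) = 117.
Gradient descent moves in the -g' direction, i.e. t is decreasing.
The nearest critical point in that direction is t = 5, where g'' = 30 > 0 (a local minimum). The iterate converges there.

5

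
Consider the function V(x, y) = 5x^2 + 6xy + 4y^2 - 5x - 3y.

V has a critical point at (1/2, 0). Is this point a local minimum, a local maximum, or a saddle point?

local minimum

The Hessian of V is constant: H = [[10, 6], [6, 8]].
det(H) = 10·8 − 6² = 44.
det(H) > 0 and tr(H) = 18 > 0, so H is positive definite and the point is a local minimum.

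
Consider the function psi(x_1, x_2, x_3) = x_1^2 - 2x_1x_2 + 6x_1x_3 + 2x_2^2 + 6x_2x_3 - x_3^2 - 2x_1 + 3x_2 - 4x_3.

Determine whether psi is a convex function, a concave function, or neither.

neither

psi is quadratic, so its Hessian is the constant matrix H = [[2, -2, 6], [-2, 4, 6], [6, 6, -2]].
Leading principal minors: 2, 4, -368.
Neither pattern holds ⇒ H is indefinite ⇒ neither convex nor concave.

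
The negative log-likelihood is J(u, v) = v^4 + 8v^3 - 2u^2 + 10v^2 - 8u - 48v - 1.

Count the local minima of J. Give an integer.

J separates as a function of u plus a function of v, so ∇J=0 decouples.
∂J/∂u = -4(u + 2) = 0 at u ∈ {-2}; ∂J/∂v = 4(v - 1)(v + 3)(v + 4) = 0 at v ∈ {-4, -3, 1}.
The Hessian is diagonal: diag(J_uu, J_vv). Second derivatives: J_uu(-2)=-4; J_vv(-4)=20, J_vv(-3)=-16, J_vv(1)=80.
Local minima occur where both diagonal entries positive: none. Count: 0.

0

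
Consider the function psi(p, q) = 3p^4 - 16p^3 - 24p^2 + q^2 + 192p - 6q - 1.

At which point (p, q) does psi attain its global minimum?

(-2, 3)

psi(p,q) separates as A(p) + B(q) − 1, so its minimum is min A + min B − 1.
A'(p) = 12(p - 4)(p - 2)(p + 2) vanishes at p ∈ {-2, 2, 4}; B'(q) = 2q - 6 vanishes at q ∈ {3}.
Local minima of A (where A''>0): A(-2)=-304, A(4)=128. Local minima of B: B(3)=-9.
So the global minimum of psi is A(-2) + B(3) − 1 = -304 − 9 − 1 = -314, attained at (-2, 3).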